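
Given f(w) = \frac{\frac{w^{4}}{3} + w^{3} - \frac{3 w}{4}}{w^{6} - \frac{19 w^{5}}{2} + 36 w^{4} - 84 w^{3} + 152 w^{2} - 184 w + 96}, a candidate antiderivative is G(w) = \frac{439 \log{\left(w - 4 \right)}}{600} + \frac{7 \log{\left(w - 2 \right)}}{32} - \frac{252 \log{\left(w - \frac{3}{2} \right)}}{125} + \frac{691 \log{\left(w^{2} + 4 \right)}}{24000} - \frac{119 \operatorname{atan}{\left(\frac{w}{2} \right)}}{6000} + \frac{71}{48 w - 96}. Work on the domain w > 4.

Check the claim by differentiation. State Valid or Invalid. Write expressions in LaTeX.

d/dw[G] = \frac{- 1512 w^{5} + 12596 w^{4} - 34788 w^{3} + 72576 w^{2} - 122085 w + 96768}{1500 w^{6} - 14250 w^{5} + 54000 w^{4} - 126000 w^{3} + 228000 w^{2} - 276000 w + 144000}
d/dw[G] - f(w) = - \frac{252}{250 w - 375} != 0.

Invalid: d/dw[G] - f = - \frac{252}{250 w - 375}, which is not 0.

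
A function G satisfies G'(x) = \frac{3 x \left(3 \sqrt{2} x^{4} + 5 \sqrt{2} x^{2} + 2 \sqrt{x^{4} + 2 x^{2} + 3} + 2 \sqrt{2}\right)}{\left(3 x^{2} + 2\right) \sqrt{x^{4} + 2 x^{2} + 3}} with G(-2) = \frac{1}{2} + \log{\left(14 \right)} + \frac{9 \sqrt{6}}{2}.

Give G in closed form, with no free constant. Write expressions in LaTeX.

G(x) = \frac{\sqrt{2} \left(6 \sqrt{x^{4} + 2 x^{2} + 3} + 2 \sqrt{2} \log{\left(3 x^{2} + 2 \right)} + \sqrt{2}\right)}{4}

A candidate passes only if d/dx[G] lands on the given G'(x) exactly.
A general antiderivative is 3 \sqrt{\frac{x^{4}}{2} + x^{2} + \frac{3}{2}} + \log{\left(3 x^{2} + 2 \right)} + C.
The condition gives C = \frac{1}{2} + \log{\left(14 \right)} + \frac{9 \sqrt{6}}{2} - (\log{\left(14 \right)} + \frac{9 \sqrt{6}}{2}) = \frac{1}{2}.
So G(x) = \frac{\sqrt{2} \left(6 \sqrt{x^{4} + 2 x^{2} + 3} + 2 \sqrt{2} \log{\left(3 x^{2} + 2 \right)} + \sqrt{2}\right)}{4}.
Check: d/dx[\frac{\sqrt{2} \left(6 \sqrt{x^{4} + 2 x^{2} + 3} + 2 \sqrt{2} \log{\left(3 x^{2} + 2 \right)} + \sqrt{2}\right)}{4}] = \frac{9 \sqrt{2} x^{5} + 15 \sqrt{2} x^{3} + 6 x \sqrt{x^{4} + 2 x^{2} + 3} + 6 \sqrt{2} x}{3 x^{2} \sqrt{x^{4} + 2 x^{2} + 3} + 2 \sqrt{x^{4} + 2 x^{2} + 3}}, which equals G'(x).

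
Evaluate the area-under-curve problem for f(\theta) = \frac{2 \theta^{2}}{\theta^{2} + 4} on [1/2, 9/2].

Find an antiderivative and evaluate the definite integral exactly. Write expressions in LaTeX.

Check any antiderivative F(\theta) by computing F'(\theta) and comparing it with f(\theta).
F(\theta) = 2 \left(\theta - 2 \operatorname{atan}{\left(\frac{\theta}{2} \right)}\right) is an antiderivative of f.
Check: d/d\theta[2 \left(\theta - 2 \operatorname{atan}{\left(\frac{\theta}{2} \right)}\right)] = \frac{2 \theta^{2}}{\theta^{2} + 4} = f(\theta).
F(9/2) = 9 - 4 \operatorname{atan}{\left(\frac{9}{4} \right)}; F(1/2) = 1 - 4 \operatorname{atan}{\left(\frac{1}{4} \right)}.
Integral = F(9/2) - F(1/2) = - 4 \operatorname{atan}{\left(\frac{9}{4} \right)} + 4 \operatorname{atan}{\left(\frac{1}{4} \right)} + 8.

Antiderivative: F(\theta) = 2 \left(\theta - 2 \operatorname{atan}{\left(\frac{\theta}{2} \right)}\right); value = - 4 \operatorname{atan}{\left(\frac{9}{4} \right)} + 4 \operatorname{atan}{\left(\frac{1}{4} \right)} + 8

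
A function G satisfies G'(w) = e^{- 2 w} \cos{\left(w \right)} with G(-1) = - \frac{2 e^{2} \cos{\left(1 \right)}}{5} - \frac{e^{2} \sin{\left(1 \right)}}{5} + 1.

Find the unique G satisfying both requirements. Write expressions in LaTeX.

G(w) = 1 + \frac{e^{- 2 w} \sin{\left(w \right)}}{5} - \frac{2 e^{- 2 w} \cos{\left(w \right)}}{5}

Since d/dw undoes antidifferentiation here, G(w) must give back the stated G'(w).
A general antiderivative is \frac{e^{- 2 w} \sin{\left(w \right)}}{5} - \frac{2 e^{- 2 w} \cos{\left(w \right)}}{5} + C.
The condition gives C = - \frac{2 e^{2} \cos{\left(1 \right)}}{5} - \frac{e^{2} \sin{\left(1 \right)}}{5} + 1 - (- \frac{2 e^{2} \cos{\left(1 \right)}}{5} - \frac{e^{2} \sin{\left(1 \right)}}{5}) = 1.
So G(w) = 1 + \frac{e^{- 2 w} \sin{\left(w \right)}}{5} - \frac{2 e^{- 2 w} \cos{\left(w \right)}}{5}.
Check: d/dw[1 + \frac{e^{- 2 w} \sin{\left(w \right)}}{5} - \frac{2 e^{- 2 w} \cos{\left(w \right)}}{5}] = e^{- 2 w} \cos{\left(w \right)} = G'(w).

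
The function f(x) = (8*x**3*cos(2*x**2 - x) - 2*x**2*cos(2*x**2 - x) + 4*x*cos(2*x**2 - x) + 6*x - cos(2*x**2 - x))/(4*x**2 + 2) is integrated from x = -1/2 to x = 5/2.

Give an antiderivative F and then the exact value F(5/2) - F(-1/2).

A first test for any F(x): its x-derivative must equal f(x) identically.
F(x) = 3*log(2*x**2 + 1)/4 + sin(2*x**2 - x)/2 is an antiderivative of f.
Check: d/dx[3*log(2*x**2 + 1)/4 + sin(2*x**2 - x)/2] = (8*x**3*cos(2*x**2 - x) - 2*x**2*cos(2*x**2 - x) + 4*x*cos(2*x**2 - x) + 6*x - cos(2*x**2 - x))/(4*x**2 + 2) = f(x).
F(5/2) = sin(10)/2 + 3*log(27/2)/4; F(-1/2) = 3*log(3/2)/4 + sin(1)/2.
Integral = F(5/2) - F(-1/2) = -sin(1)/2 - 3*log(3/2)/4 + sin(10)/2 + 3*log(27/2)/4.

Antiderivative: F(x) = 3*log(2*x**2 + 1)/4 + sin(2*x**2 - x)/2; value = -sin(1)/2 - 3*log(3/2)/4 + sin(10)/2 + 3*log(27/2)/4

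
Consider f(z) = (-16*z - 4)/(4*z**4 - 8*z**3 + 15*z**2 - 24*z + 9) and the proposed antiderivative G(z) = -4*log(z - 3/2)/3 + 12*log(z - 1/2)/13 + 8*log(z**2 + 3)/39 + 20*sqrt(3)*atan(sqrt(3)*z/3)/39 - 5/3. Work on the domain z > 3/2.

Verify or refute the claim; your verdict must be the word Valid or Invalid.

Valid. The derivative of G reproduces f.

d/dz[G] = (-16*z - 4)/(4*z**4 - 8*z**3 + 15*z**2 - 24*z + 9)
This equals f(z) exactly, so the claim holds.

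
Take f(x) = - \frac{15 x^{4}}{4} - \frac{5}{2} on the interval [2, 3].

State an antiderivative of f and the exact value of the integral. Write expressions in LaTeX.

A first test for any F(x): its x-derivative must equal f(x) identically.
F(x) = - \frac{3 x^{5}}{4} - \frac{5 x}{2} is an antiderivative of f.
Check: d/dx[- \frac{3 x^{5}}{4} - \frac{5 x}{2}] = - \frac{15 x^{4}}{4} - \frac{5}{2} = f(x).
F(3) = - \frac{759}{4}; F(2) = -29.
Integral = F(3) - F(2) = - \frac{643}{4}.

Antiderivative: F(x) = - \frac{3 x^{5}}{4} - \frac{5 x}{2}; value = - \frac{643}{4}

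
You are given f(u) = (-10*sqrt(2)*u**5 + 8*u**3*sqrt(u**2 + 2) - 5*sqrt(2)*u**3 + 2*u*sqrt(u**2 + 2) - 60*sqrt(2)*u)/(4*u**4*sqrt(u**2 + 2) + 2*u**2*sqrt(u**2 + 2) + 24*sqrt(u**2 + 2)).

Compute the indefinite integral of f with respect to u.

F(u) = (-5*sqrt(2)*sqrt(u**2 + 2) + log(u**4 + u**2/2 + 6))/2 + C

For F(u) to be correct the identity F'(u) - f(u) = 0 must hold.
Check: d/du[(-5*sqrt(2)*sqrt(u**2 + 2) + log(u**4 + u**2/2 + 6))/2] = (-10*sqrt(2)*u**5 + 8*u**3*sqrt(u**2 + 2) - 5*sqrt(2)*u**3 + 2*u*sqrt(u**2 + 2) - 60*sqrt(2)*u)/(4*u**4*sqrt(u**2 + 2) + 2*u**2*sqrt(u**2 + 2) + 24*sqrt(u**2 + 2)) = f(u).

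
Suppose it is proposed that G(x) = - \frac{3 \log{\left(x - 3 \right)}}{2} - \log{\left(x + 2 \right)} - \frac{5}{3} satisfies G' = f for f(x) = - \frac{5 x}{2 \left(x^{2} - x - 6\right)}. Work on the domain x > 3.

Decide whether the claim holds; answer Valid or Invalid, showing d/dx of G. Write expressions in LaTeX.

d/dx[G] = - \frac{5 x}{2 x^{2} - 2 x - 12}
This equals f(x) exactly, so the claim holds.

Valid - differentiating G returns exactly f.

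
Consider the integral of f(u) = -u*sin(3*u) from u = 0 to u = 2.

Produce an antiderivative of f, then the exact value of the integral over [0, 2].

Any candidate F(u) must reproduce f(u) exactly when differentiated.
F(u) = u*cos(3*u)/3 - sin(3*u)/9 is an antiderivative of f.
Check: d/du[u*cos(3*u)/3 - sin(3*u)/9] = -u*sin(3*u) = f(u).
F(2) = -sin(6)/9 + 2*cos(6)/3; F(0) = 0.
Integral = F(2) - F(0) = -sin(6)/9 + 2*cos(6)/3.

Antiderivative: F(u) = u*cos(3*u)/3 - sin(3*u)/9; value = -sin(6)/9 + 2*cos(6)/3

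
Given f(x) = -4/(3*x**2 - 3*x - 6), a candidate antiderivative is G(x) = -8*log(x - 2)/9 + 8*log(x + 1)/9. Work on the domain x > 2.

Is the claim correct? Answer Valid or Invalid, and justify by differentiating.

d/dx[G] = -8/(3*x**2 - 3*x - 6)
d/dx[G] - f(x) = -4/(3*x**2 - 3*x - 6) != 0.

Invalid: d/dx[G] - f = -4/(3*x**2 - 3*x - 6), which is not 0.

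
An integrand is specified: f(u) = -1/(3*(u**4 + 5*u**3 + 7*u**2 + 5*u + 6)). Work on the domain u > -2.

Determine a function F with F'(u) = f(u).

The denominator factors as 3*(u + 2)*(u + 3)*(u**2 + 1); partial fractions split f into directly integrable pieces: (u - 1)/(30*(u**2 + 1)) + 1/(30*(u + 3)) - 1/(15*(u + 2)).
Check: d/du[-(4*log(u + 2) - 2*log(u + 3) - log(u**2 + 1) + 2*atan(u))/60] = -1/(3*u**4 + 15*u**3 + 21*u**2 + 15*u + 18), which equals f(u).

An antiderivative is F(u) = -(4*log(u + 2) - 2*log(u + 3) - log(u**2 + 1) + 2*atan(u))/60.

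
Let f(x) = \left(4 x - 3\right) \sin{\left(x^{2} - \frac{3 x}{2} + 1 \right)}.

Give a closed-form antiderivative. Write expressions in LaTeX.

An antiderivative is F(x) = - 2 \cos{\left(x^{2} - \frac{3 x}{2} + 1 \right)}.

f matches the chain-rule pattern g'(h)*h' with inner function h(x) = x^{2} - \frac{3 x}{2} + 1; substituting u = h(x) collapses the integral.
Check: d/dx[- 2 \cos{\left(x^{2} - \frac{3 x}{2} + 1 \right)}] = 4 x \sin{\left(x^{2} - \frac{3 x}{2} + 1 \right)} - 3 \sin{\left(x^{2} - \frac{3 x}{2} + 1 \right)}, which equals f(x).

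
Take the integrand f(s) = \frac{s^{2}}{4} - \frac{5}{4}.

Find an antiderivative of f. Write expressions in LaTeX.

A candidate is checked by its d/ds: the result must match f(s).
Check: d/ds[\frac{s \left(s^{2} - 15\right)}{12}] = \frac{s^{2}}{4} - \frac{5}{4} = f(s).

An antiderivative is F(s) = \frac{s \left(s^{2} - 15\right)}{12}.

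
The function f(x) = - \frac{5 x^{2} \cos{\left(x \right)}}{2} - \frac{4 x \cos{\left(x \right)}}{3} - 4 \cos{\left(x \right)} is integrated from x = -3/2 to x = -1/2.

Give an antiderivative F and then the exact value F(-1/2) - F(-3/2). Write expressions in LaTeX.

Antiderivative: F(x) = - \frac{5 x^{2} \sin{\left(x \right)}}{2} - \frac{4 x \sin{\left(x \right)}}{3} - 5 x \cos{\left(x \right)} + \sin{\left(x \right)} - \frac{4 \cos{\left(x \right)}}{3}; value = - \frac{21 \sin{\left(\frac{3}{2} \right)}}{8} - \frac{25 \sin{\left(\frac{1}{2} \right)}}{24} - \frac{37 \cos{\left(\frac{3}{2} \right)}}{6} + \frac{7 \cos{\left(\frac{1}{2} \right)}}{6}

The integrand splits into summands that can be handled one at a time.
F(x) = - \frac{5 x^{2} \sin{\left(x \right)}}{2} - \frac{4 x \sin{\left(x \right)}}{3} - 5 x \cos{\left(x \right)} + \sin{\left(x \right)} - \frac{4 \cos{\left(x \right)}}{3} is an antiderivative of f.
Check: d/dx[- \frac{5 x^{2} \sin{\left(x \right)}}{2} - \frac{4 x \sin{\left(x \right)}}{3} - 5 x \cos{\left(x \right)} + \sin{\left(x \right)} - \frac{4 \cos{\left(x \right)}}{3}] = - \frac{5 x^{2} \cos{\left(x \right)}}{2} - \frac{4 x \cos{\left(x \right)}}{3} - 4 \cos{\left(x \right)} = f(x).
F(-1/2) = - \frac{25 \sin{\left(\frac{1}{2} \right)}}{24} + \frac{7 \cos{\left(\frac{1}{2} \right)}}{6}; F(-3/2) = \frac{37 \cos{\left(\frac{3}{2} \right)}}{6} + \frac{21 \sin{\left(\frac{3}{2} \right)}}{8}.
Integral = F(-1/2) - F(-3/2) = - \frac{21 \sin{\left(\frac{3}{2} \right)}}{8} - \frac{25 \sin{\left(\frac{1}{2} \right)}}{24} - \frac{37 \cos{\left(\frac{3}{2} \right)}}{6} + \frac{7 \cos{\left(\frac{1}{2} \right)}}{6}.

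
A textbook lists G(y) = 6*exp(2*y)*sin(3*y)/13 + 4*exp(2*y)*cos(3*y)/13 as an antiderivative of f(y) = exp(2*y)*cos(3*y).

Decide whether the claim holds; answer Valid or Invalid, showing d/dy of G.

Invalid: d/dy[G] - f = exp(2*y)*cos(3*y), which is not 0.

d/dy[G] = 2*exp(2*y)*cos(3*y)
d/dy[G] - f(y) = exp(2*y)*cos(3*y) != 0.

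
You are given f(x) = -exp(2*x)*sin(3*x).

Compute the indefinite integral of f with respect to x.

Recover f(x) by differentiating a candidate F(x); any mismatch rules it out.
Check: d/dx[(-2*sin(3*x) + 3*cos(3*x))*exp(2*x)/13] = -exp(2*x)*sin(3*x) = f(x).

F(x) = (-2*sin(3*x) + 3*cos(3*x))*exp(2*x)/13 + C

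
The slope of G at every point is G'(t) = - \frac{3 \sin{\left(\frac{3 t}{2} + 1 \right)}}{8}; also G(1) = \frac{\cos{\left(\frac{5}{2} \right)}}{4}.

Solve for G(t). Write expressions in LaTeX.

Since d/dt undoes antidifferentiation here, G(t) must give back the stated G'(t).
A general antiderivative is \frac{\cos{\left(\frac{3 t}{2} + 1 \right)}}{4} + C.
The condition gives C = \frac{\cos{\left(\frac{5}{2} \right)}}{4} - (\frac{\cos{\left(\frac{5}{2} \right)}}{4}) = 0.
So G(t) = \frac{\cos{\left(\frac{3 t}{2} + 1 \right)}}{4}.
Check: d/dt[\frac{\cos{\left(\frac{3 t}{2} + 1 \right)}}{4}] = - \frac{3 \sin{\left(\frac{3 t}{2} + 1 \right)}}{8} = G'(t).

G(t) = \frac{\cos{\left(\frac{3 t}{2} + 1 \right)}}{4}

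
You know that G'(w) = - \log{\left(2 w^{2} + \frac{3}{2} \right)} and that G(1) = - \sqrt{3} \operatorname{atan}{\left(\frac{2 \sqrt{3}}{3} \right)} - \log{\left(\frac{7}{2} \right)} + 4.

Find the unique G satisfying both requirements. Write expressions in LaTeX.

A first test for any G(w): its w-derivative must equal the given G'(w).
A general antiderivative is - w \log{\left(2 w^{2} + \frac{3}{2} \right)} + 2 w - \sqrt{3} \operatorname{atan}{\left(\frac{2 \sqrt{3} w}{3} \right)} + C.
The condition gives C = - \sqrt{3} \operatorname{atan}{\left(\frac{2 \sqrt{3}}{3} \right)} - \log{\left(\frac{7}{2} \right)} + 4 - (- \sqrt{3} \operatorname{atan}{\left(\frac{2 \sqrt{3}}{3} \right)} - \log{\left(\frac{7}{2} \right)} + 2) = 2.
So G(w) = - w \log{\left(2 w^{2} + \frac{3}{2} \right)} + 2 w - \sqrt{3} \operatorname{atan}{\left(\frac{2 \sqrt{3} w}{3} \right)} + 2.
Check: d/dw[- w \log{\left(2 w^{2} + \frac{3}{2} \right)} + 2 w - \sqrt{3} \operatorname{atan}{\left(\frac{2 \sqrt{3} w}{3} \right)} + 2] = - \log{\left(2 w^{2} + \frac{3}{2} \right)} = G'(w).

G(w) = - w \log{\left(2 w^{2} + \frac{3}{2} \right)} + 2 w - \sqrt{3} \operatorname{atan}{\left(\frac{2 \sqrt{3} w}{3} \right)} + 2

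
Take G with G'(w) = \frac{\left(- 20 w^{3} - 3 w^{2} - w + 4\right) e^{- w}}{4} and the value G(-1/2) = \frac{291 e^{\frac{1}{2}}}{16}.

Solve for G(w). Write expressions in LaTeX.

G(w) = \frac{\left(20 w^{3} + 63 w^{2} + 127 w + 123\right) e^{- w}}{4}

Recognize the product-rule pattern: G'(w) = u'v + uv' with u = 5 w^{3} + \frac{63 w^{2}}{4} + \frac{127 w}{4} + \frac{123}{4}, v = e^{- w}, so integration by parts undoes it.
A general antiderivative is \frac{\left(20 w^{3} + 63 w^{2} + 127 w + 123\right) e^{- w}}{4} + C.
The condition gives C = \frac{291 e^{\frac{1}{2}}}{16} - (\frac{291 e^{\frac{1}{2}}}{16}) = 0.
So G(w) = \frac{\left(20 w^{3} + 63 w^{2} + 127 w + 123\right) e^{- w}}{4}.
Check: d/dw[\frac{\left(20 w^{3} + 63 w^{2} + 127 w + 123\right) e^{- w}}{4}] = \frac{\left(- 20 w^{3} - 3 w^{2} - w + 4\right) e^{- w}}{4} = G'(w).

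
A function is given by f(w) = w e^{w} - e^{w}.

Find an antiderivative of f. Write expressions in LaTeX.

f has the shape u'v + uv' for u = w - 2 and v = e^{w} — it is the derivative of the product u*v.
Check: d/dw[\left(w - 2\right) e^{w}] = w e^{w} - e^{w} = f(w).

An antiderivative is F(w) = \left(w - 2\right) e^{w}.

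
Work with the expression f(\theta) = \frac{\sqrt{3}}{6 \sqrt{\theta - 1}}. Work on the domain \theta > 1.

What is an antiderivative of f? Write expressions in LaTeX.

Any candidate F(\theta) must reproduce f(\theta) exactly when differentiated.
Check: d/d\theta[\frac{\sqrt{3} \sqrt{\theta - 1}}{3}] = \frac{\sqrt{3}}{6 \sqrt{\theta - 1}} = f(\theta).

An antiderivative is F(\theta) = \frac{\sqrt{3} \sqrt{\theta - 1}}{3}.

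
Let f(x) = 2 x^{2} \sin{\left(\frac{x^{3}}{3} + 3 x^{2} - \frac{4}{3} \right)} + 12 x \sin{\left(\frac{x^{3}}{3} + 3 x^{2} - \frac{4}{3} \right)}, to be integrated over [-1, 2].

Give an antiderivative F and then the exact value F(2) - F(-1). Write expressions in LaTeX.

The substitution u = \frac{x^{3}}{3} + 3 x^{2} - \frac{4}{3} works: f is exactly (dF/du)*(du/dx) for that inner function.
F(x) = - 2 \cos{\left(\frac{x^{3}}{3} + 3 x^{2} - \frac{4}{3} \right)} is an antiderivative of f.
Check: d/dx[- 2 \cos{\left(\frac{x^{3}}{3} + 3 x^{2} - \frac{4}{3} \right)}] = 2 x^{2} \sin{\left(\frac{x^{3}}{3} + 3 x^{2} - \frac{4}{3} \right)} + 12 x \sin{\left(\frac{x^{3}}{3} + 3 x^{2} - \frac{4}{3} \right)} = f(x).
F(2) = - 2 \cos{\left(\frac{40}{3} \right)}; F(-1) = - 2 \cos{\left(\frac{4}{3} \right)}.
Integral = F(2) - F(-1) = - 2 \cos{\left(\frac{40}{3} \right)} + 2 \cos{\left(\frac{4}{3} \right)}.

Antiderivative: F(x) = - 2 \cos{\left(\frac{x^{3}}{3} + 3 x^{2} - \frac{4}{3} \right)}; value = - 2 \cos{\left(\frac{40}{3} \right)} + 2 \cos{\left(\frac{4}{3} \right)}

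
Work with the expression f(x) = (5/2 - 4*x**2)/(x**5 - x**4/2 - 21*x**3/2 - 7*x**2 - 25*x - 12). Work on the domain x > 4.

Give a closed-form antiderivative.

Factor the denominator ((x - 4)*(x + 3)*(2*x + 1)*(x**2 + 2)) and decompose: f = 7*(29*x - 10)/(594*(x**2 + 2)) - 16/(135*(2*x + 1)) - 67/(385*(x + 3)) - 41/(378*(x - 4)); each piece integrates to a log, atan, or power term.
Check: d/dx[-41*log(x - 4)/378 - 8*log(x + 1/2)/135 - 67*log(x + 3)/385 + 203*log(x**2 + 2)/1188 - 35*sqrt(2)*atan(sqrt(2)*x/2)/594] = (5 - 8*x**2)/(2*x**5 - x**4 - 21*x**3 - 14*x**2 - 50*x - 24), which equals f(x).

An antiderivative is F(x) = -41*log(x - 4)/378 - 8*log(x + 1/2)/135 - 67*log(x + 3)/385 + 203*log(x**2 + 2)/1188 - 35*sqrt(2)*atan(sqrt(2)*x/2)/594.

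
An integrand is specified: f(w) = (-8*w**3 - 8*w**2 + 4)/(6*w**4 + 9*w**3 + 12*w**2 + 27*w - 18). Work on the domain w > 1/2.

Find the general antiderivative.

The denominator factors as 3*(w + 2)*(2*w - 1)*(w**2 + 3); partial fractions split f into directly integrable pieces: -4*(69*w + 2)/(273*(w**2 + 3)) + 8/(195*(2*w - 1)) - 12/(35*(w + 2)).
Check: d/dw[4*log(w - 1/2)/195 - 12*log(w + 2)/35 - 46*log(w**2 + 3)/91 - 8*sqrt(3)*atan(sqrt(3)*w/3)/819] = (-8*w**3 - 8*w**2 + 4)/(6*w**4 + 9*w**3 + 12*w**2 + 27*w - 18) = f(w).

F(w) = 4*log(w - 1/2)/195 - 12*log(w + 2)/35 - 46*log(w**2 + 3)/91 - 8*sqrt(3)*atan(sqrt(3)*w/3)/819 + C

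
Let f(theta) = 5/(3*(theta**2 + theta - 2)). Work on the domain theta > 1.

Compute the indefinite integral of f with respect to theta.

Factor the denominator (3*(theta - 1)*(theta + 2)) and decompose: f = -5/(9*(theta + 2)) + 5/(9*(theta - 1)); each piece integrates to a log, atan, or power term.
Check: d/dtheta[5*log(theta - 1)/9 - 5*log(theta + 2)/9] = 5/(3*theta**2 + 3*theta - 6), which equals f(theta).

F(theta) = 5*log(theta - 1)/9 - 5*log(theta + 2)/9 + C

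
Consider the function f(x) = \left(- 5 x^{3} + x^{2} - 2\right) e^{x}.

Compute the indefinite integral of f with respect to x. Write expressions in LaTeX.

F(x) = - 5 x^{3} e^{x} + 16 x^{2} e^{x} - 32 x e^{x} + 30 e^{x} + C

f has the shape u'v + uv' for u = - 5 x^{3} + 16 x^{2} - 32 x + 30 and v = e^{x} — it is the derivative of the product u*v.
Check: d/dx[- 5 x^{3} e^{x} + 16 x^{2} e^{x} - 32 x e^{x} + 30 e^{x}] = - 5 x^{3} e^{x} + x^{2} e^{x} - 2 e^{x}, which equals f(x).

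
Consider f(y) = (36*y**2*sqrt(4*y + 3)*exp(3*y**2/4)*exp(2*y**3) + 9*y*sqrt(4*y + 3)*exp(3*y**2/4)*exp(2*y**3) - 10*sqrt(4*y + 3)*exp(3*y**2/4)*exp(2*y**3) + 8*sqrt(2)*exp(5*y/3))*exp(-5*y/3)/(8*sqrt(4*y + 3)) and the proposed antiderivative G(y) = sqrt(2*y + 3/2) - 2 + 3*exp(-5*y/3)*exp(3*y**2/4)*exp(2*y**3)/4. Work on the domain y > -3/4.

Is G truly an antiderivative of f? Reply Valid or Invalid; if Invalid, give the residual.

d/dy[G] = (36*y**2*sqrt(4*y + 3)*exp(3*y**2/4)*exp(2*y**3) + 9*y*sqrt(4*y + 3)*exp(3*y**2/4)*exp(2*y**3) - 10*sqrt(4*y + 3)*exp(3*y**2/4)*exp(2*y**3) + 8*sqrt(2)*exp(5*y/3))*exp(-5*y/3)/(8*sqrt(4*y + 3))
This equals f(y) exactly, so the claim holds.

Valid - differentiating G returns exactly f.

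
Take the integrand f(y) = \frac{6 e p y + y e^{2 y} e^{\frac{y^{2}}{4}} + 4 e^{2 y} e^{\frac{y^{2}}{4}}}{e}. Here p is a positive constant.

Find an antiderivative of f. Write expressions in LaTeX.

A first test for any F(y): its y-derivative must equal f(y) identically.
Check: d/dy[3 p y^{2} + 2 e^{\frac{y^{2}}{4} + 2 y - 1}] = 6 p y + \frac{y e^{2 y} e^{\frac{y^{2}}{4}}}{e} + \frac{4 e^{2 y} e^{\frac{y^{2}}{4}}}{e}, which equals f(y).

An antiderivative is F(y) = 3 p y^{2} + 2 e^{\frac{y^{2}}{4} + 2 y - 1}.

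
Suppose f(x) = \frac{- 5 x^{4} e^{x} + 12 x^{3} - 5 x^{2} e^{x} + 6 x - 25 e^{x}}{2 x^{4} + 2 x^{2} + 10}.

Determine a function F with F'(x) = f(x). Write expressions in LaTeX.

An antiderivative is F(x) = - \frac{5 e^{x}}{2} + \frac{3 \log{\left(x^{4} + x^{2} + 5 \right)}}{2}.

For F(x) to be correct the identity F'(x) - f(x) = 0 must hold.
Check: d/dx[- \frac{5 e^{x}}{2} + \frac{3 \log{\left(x^{4} + x^{2} + 5 \right)}}{2}] = \frac{- 5 x^{4} e^{x} + 12 x^{3} - 5 x^{2} e^{x} + 6 x - 25 e^{x}}{2 x^{4} + 2 x^{2} + 10} = f(x).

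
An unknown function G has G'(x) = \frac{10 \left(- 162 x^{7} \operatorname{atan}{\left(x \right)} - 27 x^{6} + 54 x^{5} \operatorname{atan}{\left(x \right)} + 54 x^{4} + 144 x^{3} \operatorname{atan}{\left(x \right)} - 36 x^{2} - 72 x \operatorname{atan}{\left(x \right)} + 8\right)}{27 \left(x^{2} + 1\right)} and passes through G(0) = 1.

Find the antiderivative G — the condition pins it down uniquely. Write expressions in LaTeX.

Recognize the product-rule pattern: G'(x) = u'v + uv' with u = \frac{5 \left(\frac{4}{3} - 2 x^{2}\right)^{3}}{4}, v = \operatorname{atan}{\left(x \right)}, so integration by parts undoes it.
A general antiderivative is \frac{5 \left(\frac{4}{3} - 2 x^{2}\right)^{3} \operatorname{atan}{\left(x \right)}}{4} + C.
The condition gives C = 1 - (0) = 1.
So G(x) = - \frac{270 x^{6} \operatorname{atan}{\left(x \right)} - 540 x^{4} \operatorname{atan}{\left(x \right)} + 360 x^{2} \operatorname{atan}{\left(x \right)} - 80 \operatorname{atan}{\left(x \right)} - 27}{27}.
Check: d/dx[- \frac{270 x^{6} \operatorname{atan}{\left(x \right)} - 540 x^{4} \operatorname{atan}{\left(x \right)} + 360 x^{2} \operatorname{atan}{\left(x \right)} - 80 \operatorname{atan}{\left(x \right)} - 27}{27}] = \frac{- 1620 x^{7} \operatorname{atan}{\left(x \right)} - 270 x^{6} + 540 x^{5} \operatorname{atan}{\left(x \right)} + 540 x^{4} + 1440 x^{3} \operatorname{atan}{\left(x \right)} - 360 x^{2} - 720 x \operatorname{atan}{\left(x \right)} + 80}{27 x^{2} + 27}, which equals G'(x).

G(x) = - \frac{270 x^{6} \operatorname{atan}{\left(x \right)} - 540 x^{4} \operatorname{atan}{\left(x \right)} + 360 x^{2} \operatorname{atan}{\left(x \right)} - 80 \operatorname{atan}{\left(x \right)} - 27}{27}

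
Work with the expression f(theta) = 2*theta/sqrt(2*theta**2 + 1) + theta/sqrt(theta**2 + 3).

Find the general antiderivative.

The integrand splits into summands that can be handled one at a time.
Check: d/dtheta[sqrt(theta**2 + 3) + sqrt(2*theta**2 + 1)] = (2*theta*sqrt(theta**2 + 3) + theta*sqrt(2*theta**2 + 1))/(sqrt(theta**2 + 3)*sqrt(2*theta**2 + 1)), which equals f(theta).

F(theta) = sqrt(theta**2 + 3) + sqrt(2*theta**2 + 1) + C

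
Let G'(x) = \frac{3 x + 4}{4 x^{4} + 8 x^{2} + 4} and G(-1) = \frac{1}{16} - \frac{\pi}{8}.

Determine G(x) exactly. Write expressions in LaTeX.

G(x) = \frac{4 x^{2} \operatorname{atan}{\left(x \right)} + 4 x^{2} + 4 x + 4 \operatorname{atan}{\left(x \right)} + 1}{8 x^{2} + 8}

Recover the given G'(x) by differentiating a candidate G(x); any mismatch rules it out.
A general antiderivative is \frac{4 x - 3}{8 x^{2} + 8} + \frac{\operatorname{atan}{\left(x \right)}}{2} + C.
The condition gives C = \frac{1}{16} - \frac{\pi}{8} - (- \frac{7}{16} - \frac{\pi}{8}) = \frac{1}{2}.
So G(x) = \frac{4 x^{2} \operatorname{atan}{\left(x \right)} + 4 x^{2} + 4 x + 4 \operatorname{atan}{\left(x \right)} + 1}{8 x^{2} + 8}.
Check: d/dx[\frac{4 x^{2} \operatorname{atan}{\left(x \right)} + 4 x^{2} + 4 x + 4 \operatorname{atan}{\left(x \right)} + 1}{8 x^{2} + 8}] = \frac{3 x + 4}{4 x^{4} + 8 x^{2} + 4} = G'(x).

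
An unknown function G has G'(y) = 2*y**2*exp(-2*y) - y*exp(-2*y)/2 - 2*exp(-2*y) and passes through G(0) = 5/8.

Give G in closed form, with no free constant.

G'(y) has the shape u'v + uv' for u = -y**2 - 3*y/4 + 5/8 and v = exp(-2*y) — it is the derivative of the product u*v.
A general antiderivative is (-8*y**2 - 6*y + 5)*exp(-2*y)/8 + C.
The condition gives C = 5/8 - (5/8) = 0.
So G(y) = -y**2*exp(-2*y) - 3*y*exp(-2*y)/4 + 5*exp(-2*y)/8.
Check: d/dy[-y**2*exp(-2*y) - 3*y*exp(-2*y)/4 + 5*exp(-2*y)/8] = (4*y**2 - y - 4)*exp(-2*y)/2, which equals G'(y).

G(y) = -y**2*exp(-2*y) - 3*y*exp(-2*y)/4 + 5*exp(-2*y)/8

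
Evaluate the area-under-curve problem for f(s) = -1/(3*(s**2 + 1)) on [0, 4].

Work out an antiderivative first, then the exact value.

Since d/ds undoes antidifferentiation here, F'(s) = f(s) is required of F(s).
F(s) = -atan(s)/3 is an antiderivative of f.
Check: d/ds[-atan(s)/3] = -1/(3*s**2 + 3), which equals f(s).
F(4) = -atan(4)/3; F(0) = 0.
Integral = F(4) - F(0) = -atan(4)/3.

Antiderivative: F(s) = -atan(s)/3; value = -atan(4)/3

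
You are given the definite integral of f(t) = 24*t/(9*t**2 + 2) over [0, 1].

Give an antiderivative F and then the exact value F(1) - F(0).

Antiderivative: F(t) = 4*log(3*t**2/2 + 1/3)/3; value = 4*log(11/6)/3 + 4*log(3)/3

The substitution u = 3*t**2/2 + 1/3 works: f is exactly (dF/du)*(du/dt) for that inner function.
F(t) = 4*log(3*t**2/2 + 1/3)/3 is an antiderivative of f.
Check: d/dt[4*log(3*t**2/2 + 1/3)/3] = 24*t/(9*t**2 + 2) = f(t).
F(1) = 4*log(11/6)/3; F(0) = -4*log(3)/3.
Integral = F(1) - F(0) = 4*log(11/6)/3 + 4*log(3)/3.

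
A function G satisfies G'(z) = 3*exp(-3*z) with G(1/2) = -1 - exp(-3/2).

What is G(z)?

G(z) = (-exp(3*z) - 1)*exp(-3*z)

Recover the given G'(z) by differentiating a candidate G(z); any mismatch rules it out.
A general antiderivative is -exp(-3*z) + C.
The condition gives C = -1 - exp(-3/2) - (-exp(-3/2)) = -1.
So G(z) = (-exp(3*z) - 1)*exp(-3*z).
Check: d/dz[(-exp(3*z) - 1)*exp(-3*z)] = 3*exp(-3*z) = G'(z).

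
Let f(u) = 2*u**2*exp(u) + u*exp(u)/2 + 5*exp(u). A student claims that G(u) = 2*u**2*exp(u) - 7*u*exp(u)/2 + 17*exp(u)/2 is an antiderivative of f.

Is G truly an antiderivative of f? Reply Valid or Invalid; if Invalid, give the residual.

d/du[G] = 2*u**2*exp(u) + u*exp(u)/2 + 5*exp(u)
This equals f(u) exactly, so the claim holds.

Valid - differentiating G returns exactly f.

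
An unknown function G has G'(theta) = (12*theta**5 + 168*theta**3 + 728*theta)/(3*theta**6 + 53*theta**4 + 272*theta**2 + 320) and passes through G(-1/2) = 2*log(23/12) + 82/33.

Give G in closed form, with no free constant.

Since d/dtheta undoes antidifferentiation here, G(theta) must give back the stated G'(theta).
A general antiderivative is 2*log(theta**2 + 5/3) + 2/(theta**2/2 + 4) + C.
The condition gives C = 2*log(23/12) + 82/33 - (16/33 + 2*log(23/12)) = 2.
So G(theta) = (2*theta**2*log(theta**2 + 5/3) + 2*theta**2 + 16*log(theta**2 + 5/3) + 20)/(theta**2 + 8).
Check: d/dtheta[(2*theta**2*log(theta**2 + 5/3) + 2*theta**2 + 16*log(theta**2 + 5/3) + 20)/(theta**2 + 8)] = (12*theta**5 + 168*theta**3 + 728*theta)/(3*theta**6 + 53*theta**4 + 272*theta**2 + 320) = G'(theta).

G(theta) = (2*theta**2*log(theta**2 + 5/3) + 2*theta**2 + 16*log(theta**2 + 5/3) + 20)/(theta**2 + 8)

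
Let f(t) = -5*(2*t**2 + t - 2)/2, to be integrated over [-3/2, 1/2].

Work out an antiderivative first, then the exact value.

Any candidate F(t) must reproduce f(t) exactly when differentiated.
F(t) = -5*t*(4*t**2 + 3*t - 12)/12 is an antiderivative of f.
Check: d/dt[-5*t*(4*t**2 + 3*t - 12)/12] = -5*t**2 - 5*t/2 + 5, which equals f(t).
F(1/2) = 95/48; F(-3/2) = -75/16.
Integral = F(1/2) - F(-3/2) = 20/3.

Antiderivative: F(t) = -5*t*(4*t**2 + 3*t - 12)/12; value = 20/3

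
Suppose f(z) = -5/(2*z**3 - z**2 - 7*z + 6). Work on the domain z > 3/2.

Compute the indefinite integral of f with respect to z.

F(z) = -5*(6*log(z - 3/2) - 7*log(z - 1) + log(z + 2))/21 + C

The denominator factors as (z - 1)*(z + 2)*(2*z - 3); partial fractions split f into directly integrable pieces: -20/(7*(2*z - 3)) - 5/(21*(z + 2)) + 5/(3*(z - 1)).
Check: d/dz[-5*(6*log(z - 3/2) - 7*log(z - 1) + log(z + 2))/21] = -5/(2*z**3 - z**2 - 7*z + 6) = f(z).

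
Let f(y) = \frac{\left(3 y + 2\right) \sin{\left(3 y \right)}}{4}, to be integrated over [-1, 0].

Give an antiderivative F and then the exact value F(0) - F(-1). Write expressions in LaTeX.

Antiderivative: F(y) = \frac{- 3 y \cos{\left(3 y \right)} + \sin{\left(3 y \right)} - 2 \cos{\left(3 y \right)}}{12}; value = - \frac{1}{6} + \frac{\sin{\left(3 \right)}}{12} - \frac{\cos{\left(3 \right)}}{12}

An antiderivative F(y) passes only if d/dy[F] lands on f(y) exactly.
F(y) = \frac{- 3 y \cos{\left(3 y \right)} + \sin{\left(3 y \right)} - 2 \cos{\left(3 y \right)}}{12} is an antiderivative of f.
Check: d/dy[\frac{- 3 y \cos{\left(3 y \right)} + \sin{\left(3 y \right)} - 2 \cos{\left(3 y \right)}}{12}] = \frac{3 y \sin{\left(3 y \right)}}{4} + \frac{\sin{\left(3 y \right)}}{2}, which equals f(y).
F(0) = - \frac{1}{6}; F(-1) = \frac{\cos{\left(3 \right)}}{12} - \frac{\sin{\left(3 \right)}}{12}.
Integral = F(0) - F(-1) = - \frac{1}{6} + \frac{\sin{\left(3 \right)}}{12} - \frac{\cos{\left(3 \right)}}{12}.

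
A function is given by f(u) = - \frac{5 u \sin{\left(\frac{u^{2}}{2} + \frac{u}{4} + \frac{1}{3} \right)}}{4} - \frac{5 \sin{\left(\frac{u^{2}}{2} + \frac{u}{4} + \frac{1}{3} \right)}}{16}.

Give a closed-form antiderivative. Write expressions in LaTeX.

The substitution w = \frac{u^{2}}{2} + \frac{u}{4} + \frac{1}{3} works: f is exactly (dF/dw)*(dw/du) for that inner function.
Check: d/du[\frac{5 \cos{\left(\frac{u^{2}}{2} + \frac{u}{4} + \frac{1}{3} \right)}}{4}] = - \frac{5 u \sin{\left(\frac{u^{2}}{2} + \frac{u}{4} + \frac{1}{3} \right)}}{4} - \frac{5 \sin{\left(\frac{u^{2}}{2} + \frac{u}{4} + \frac{1}{3} \right)}}{16} = f(u).

An antiderivative is F(u) = \frac{5 \cos{\left(\frac{u^{2}}{2} + \frac{u}{4} + \frac{1}{3} \right)}}{4}.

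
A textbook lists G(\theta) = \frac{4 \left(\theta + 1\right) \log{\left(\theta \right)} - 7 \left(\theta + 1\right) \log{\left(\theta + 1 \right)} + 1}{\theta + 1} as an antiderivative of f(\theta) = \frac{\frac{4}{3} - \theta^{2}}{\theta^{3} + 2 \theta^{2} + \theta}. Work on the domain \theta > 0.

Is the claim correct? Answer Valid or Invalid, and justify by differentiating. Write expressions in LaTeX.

d/d\theta[G] = \frac{4 - 3 \theta^{2}}{\theta^{3} + 2 \theta^{2} + \theta}
d/d\theta[G] - f(\theta) = \frac{8 - 6 \theta^{2}}{3 \theta^{3} + 6 \theta^{2} + 3 \theta} != 0.

Invalid: d/d\theta[G] - f = \frac{8 - 6 \theta^{2}}{3 \theta^{3} + 6 \theta^{2} + 3 \theta}, which is not 0.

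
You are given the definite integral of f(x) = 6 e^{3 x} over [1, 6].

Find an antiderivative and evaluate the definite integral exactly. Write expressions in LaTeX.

A candidate is checked by its d/dx: the result must match f(x).
F(x) = 2 e^{3 x} is an antiderivative of f.
Check: d/dx[2 e^{3 x}] = 6 e^{3 x} = f(x).
F(6) = 2 e^{18}; F(1) = 2 e^{3}.
Integral = F(6) - F(1) = - 2 e^{3} + 2 e^{18}.

Antiderivative: F(x) = 2 e^{3 x}; value = - 2 e^{3} + 2 e^{18}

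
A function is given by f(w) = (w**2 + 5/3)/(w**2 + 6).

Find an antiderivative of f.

An antiderivative is F(w) = w - 13*sqrt(6)*atan(sqrt(6)*w/6)/18.

A first test for any F(w): its w-derivative must equal f(w) identically.
Check: d/dw[w - 13*sqrt(6)*atan(sqrt(6)*w/6)/18] = (3*w**2 + 5)/(3*w**2 + 18), which equals f(w).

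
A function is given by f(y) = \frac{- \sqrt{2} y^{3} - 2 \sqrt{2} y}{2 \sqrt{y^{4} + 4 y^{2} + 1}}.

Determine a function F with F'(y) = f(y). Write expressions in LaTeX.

The substitution u = \frac{y^{4}}{2} + 2 y^{2} + \frac{1}{2} works: f is exactly (dF/du)*(du/dy) for that inner function.
Check: d/dy[- \frac{\sqrt{\frac{y^{4}}{2} + 2 y^{2} + \frac{1}{2}}}{2}] = \frac{- \sqrt{2} y^{3} - 2 \sqrt{2} y}{2 \sqrt{y^{4} + 4 y^{2} + 1}} = f(y).

An antiderivative is F(y) = - \frac{\sqrt{\frac{y^{4}}{2} + 2 y^{2} + \frac{1}{2}}}{2}.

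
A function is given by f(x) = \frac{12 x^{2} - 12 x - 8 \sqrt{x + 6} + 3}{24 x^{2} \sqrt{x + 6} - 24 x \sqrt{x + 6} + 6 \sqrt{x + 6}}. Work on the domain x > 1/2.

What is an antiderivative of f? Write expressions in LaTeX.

An antiderivative is F(x) = \sqrt{x + 6} + \frac{2}{3 \left(2 x - 1\right)}.

Whatever form F(x) takes, F'(x) = f(x) is non-negotiable.
Check: d/dx[\sqrt{x + 6} + \frac{2}{3 \left(2 x - 1\right)}] = \frac{12 x^{2} - 12 x - 8 \sqrt{x + 6} + 3}{24 x^{2} \sqrt{x + 6} - 24 x \sqrt{x + 6} + 6 \sqrt{x + 6}} = f(x).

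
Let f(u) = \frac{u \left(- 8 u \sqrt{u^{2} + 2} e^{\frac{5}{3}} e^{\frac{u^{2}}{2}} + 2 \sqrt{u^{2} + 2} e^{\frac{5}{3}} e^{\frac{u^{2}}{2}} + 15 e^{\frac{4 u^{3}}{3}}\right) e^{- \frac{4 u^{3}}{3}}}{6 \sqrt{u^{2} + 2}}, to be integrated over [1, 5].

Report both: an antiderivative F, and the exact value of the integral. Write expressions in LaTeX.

Recover f(u) by differentiating a candidate F(u); any mismatch rules it out.
F(u) = \frac{15 \sqrt{u^{2} + 2} + 2 e^{- \frac{4 u^{3}}{3} + \frac{u^{2}}{2} + \frac{5}{3}}}{6} is an antiderivative of f.
Check: d/du[\frac{15 \sqrt{u^{2} + 2} + 2 e^{- \frac{4 u^{3}}{3} + \frac{u^{2}}{2} + \frac{5}{3}}}{6}] = \frac{- 8 u^{2} \sqrt{u^{2} + 2} e^{\frac{5}{3}} e^{\frac{u^{2}}{2}} e^{- \frac{4 u^{3}}{3}} + 2 u \sqrt{u^{2} + 2} e^{\frac{5}{3}} e^{\frac{u^{2}}{2}} e^{- \frac{4 u^{3}}{3}} + 15 u}{6 \sqrt{u^{2} + 2}}, which equals f(u).
F(5) = \frac{1}{3 e^{\frac{305}{2}}} + \frac{15 \sqrt{3}}{2}; F(1) = \frac{e^{\frac{5}{6}}}{3} + \frac{5 \sqrt{3}}{2}.
Integral = F(5) - F(1) = - \frac{e^{\frac{5}{6}}}{3} + \frac{1}{3 e^{\frac{305}{2}}} + 5 \sqrt{3}.

Antiderivative: F(u) = \frac{15 \sqrt{u^{2} + 2} + 2 e^{- \frac{4 u^{3}}{3} + \frac{u^{2}}{2} + \frac{5}{3}}}{6}; value = - \frac{e^{\frac{5}{6}}}{3} + \frac{1}{3 e^{\frac{305}{2}}} + 5 \sqrt{3}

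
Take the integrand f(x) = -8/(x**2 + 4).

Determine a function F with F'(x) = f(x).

A first test for any F(x): its x-derivative must equal f(x) identically.
Check: d/dx[-4*atan(x/2)] = -8/(x**2 + 4) = f(x).

An antiderivative is F(x) = -4*atan(x/2).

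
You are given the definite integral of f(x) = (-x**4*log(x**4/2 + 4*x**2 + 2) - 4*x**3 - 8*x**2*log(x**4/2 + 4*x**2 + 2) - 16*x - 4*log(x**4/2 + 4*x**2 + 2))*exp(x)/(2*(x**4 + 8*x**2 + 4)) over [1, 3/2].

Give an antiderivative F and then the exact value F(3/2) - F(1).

Antiderivative: F(x) = -exp(x)*log(x**4/2 + 4*x**2 + 2)/2; value = -exp(3/2)*log(433/32)/2 + exp(1)*log(13/2)/2

f has the shape u'v + uv' for u = -exp(x)/2 and v = log(x**4/2 + 4*x**2 + 2) — it is the derivative of the product u*v.
F(x) = -exp(x)*log(x**4/2 + 4*x**2 + 2)/2 is an antiderivative of f.
Check: d/dx[-exp(x)*log(x**4/2 + 4*x**2 + 2)/2] = (-x**4*exp(x)*log(x**4/2 + 4*x**2 + 2) - 4*x**3*exp(x) - 8*x**2*exp(x)*log(x**4/2 + 4*x**2 + 2) - 16*x*exp(x) - 4*exp(x)*log(x**4/2 + 4*x**2 + 2))/(2*x**4 + 16*x**2 + 8), which equals f(x).
F(3/2) = -exp(3/2)*log(433/32)/2; F(1) = -exp(1)*log(13/2)/2.
Integral = F(3/2) - F(1) = -exp(3/2)*log(433/32)/2 + exp(1)*log(13/2)/2.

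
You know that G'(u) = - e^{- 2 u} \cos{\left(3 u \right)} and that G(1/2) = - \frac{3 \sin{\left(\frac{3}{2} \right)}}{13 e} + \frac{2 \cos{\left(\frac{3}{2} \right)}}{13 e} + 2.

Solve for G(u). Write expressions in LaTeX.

G(u) = \frac{\left(26 e^{2 u} - 3 \sin{\left(3 u \right)} + 2 \cos{\left(3 u \right)}\right) e^{- 2 u}}{13}

Differentiate the proposed G(u) back; it has to land on the given G'(u).
A general antiderivative is - \frac{3 e^{- 2 u} \sin{\left(3 u \right)}}{13} + \frac{2 e^{- 2 u} \cos{\left(3 u \right)}}{13} + C.
The condition gives C = - \frac{3 \sin{\left(\frac{3}{2} \right)}}{13 e} + \frac{2 \cos{\left(\frac{3}{2} \right)}}{13 e} + 2 - (- \frac{3 \sin{\left(\frac{3}{2} \right)}}{13 e} + \frac{2 \cos{\left(\frac{3}{2} \right)}}{13 e}) = 2.
So G(u) = \frac{\left(26 e^{2 u} - 3 \sin{\left(3 u \right)} + 2 \cos{\left(3 u \right)}\right) e^{- 2 u}}{13}.
Check: d/du[\frac{\left(26 e^{2 u} - 3 \sin{\left(3 u \right)} + 2 \cos{\left(3 u \right)}\right) e^{- 2 u}}{13}] = - e^{- 2 u} \cos{\left(3 u \right)} = G'(u).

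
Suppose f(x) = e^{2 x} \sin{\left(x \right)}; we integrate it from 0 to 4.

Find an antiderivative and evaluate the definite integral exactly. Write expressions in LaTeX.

For F(x) to be correct the identity F'(x) - f(x) = 0 must hold.
F(x) = - \frac{\left(- 2 \sin{\left(x \right)} + \cos{\left(x \right)}\right) e^{2 x}}{5} is an antiderivative of f.
Check: d/dx[- \frac{\left(- 2 \sin{\left(x \right)} + \cos{\left(x \right)}\right) e^{2 x}}{5}] = e^{2 x} \sin{\left(x \right)} = f(x).
F(4) = \frac{2 e^{8} \sin{\left(4 \right)}}{5} - \frac{e^{8} \cos{\left(4 \right)}}{5}; F(0) = - \frac{1}{5}.
Integral = F(4) - F(0) = \frac{2 e^{8} \sin{\left(4 \right)}}{5} + \frac{1}{5} - \frac{e^{8} \cos{\left(4 \right)}}{5}.

Antiderivative: F(x) = - \frac{\left(- 2 \sin{\left(x \right)} + \cos{\left(x \right)}\right) e^{2 x}}{5}; value = \frac{2 e^{8} \sin{\left(4 \right)}}{5} + \frac{1}{5} - \frac{e^{8} \cos{\left(4 \right)}}{5}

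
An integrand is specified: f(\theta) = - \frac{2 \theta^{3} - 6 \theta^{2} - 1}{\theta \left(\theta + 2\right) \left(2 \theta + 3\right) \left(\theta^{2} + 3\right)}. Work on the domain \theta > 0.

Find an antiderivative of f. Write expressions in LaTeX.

The denominator factors as \theta \left(\theta + 2\right) \left(2 \theta + 3\right) \left(\theta^{2} + 3\right); partial fractions split f into directly integrable pieces: - \frac{6 \theta - 17}{21 \left(\theta^{2} + 3\right)} - \frac{340}{63 \left(2 \theta + 3\right)} + \frac{41}{14 \left(\theta + 2\right)} + \frac{1}{18 \theta}.
Check: d/d\theta[\frac{7 \log{\left(\theta \right)} - 340 \log{\left(\theta + \frac{3}{2} \right)} + 369 \log{\left(\theta + 2 \right)} - 18 \log{\left(\theta^{2} + 3 \right)} + 34 \sqrt{3} \operatorname{atan}{\left(\frac{\sqrt{3} \theta}{3} \right)}}{126}] = \frac{- 2 \theta^{3} + 6 \theta^{2} + 1}{2 \theta^{5} + 7 \theta^{4} + 12 \theta^{3} + 21 \theta^{2} + 18 \theta}, which equals f(\theta).

An antiderivative is F(\theta) = \frac{7 \log{\left(\theta \right)} - 340 \log{\left(\theta + \frac{3}{2} \right)} + 369 \log{\left(\theta + 2 \right)} - 18 \log{\left(\theta^{2} + 3 \right)} + 34 \sqrt{3} \operatorname{atan}{\left(\frac{\sqrt{3} \theta}{3} \right)}}{126}.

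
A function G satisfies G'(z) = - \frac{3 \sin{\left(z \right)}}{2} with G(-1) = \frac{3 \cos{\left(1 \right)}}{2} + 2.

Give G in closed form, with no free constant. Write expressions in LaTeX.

G(z) = \frac{3 \cos{\left(z \right)}}{2} + 2

Recover the given G'(z) by differentiating a candidate G(z); any mismatch rules it out.
A general antiderivative is \frac{3 \cos{\left(z \right)}}{2} + C.
The condition gives C = \frac{3 \cos{\left(1 \right)}}{2} + 2 - (\frac{3 \cos{\left(1 \right)}}{2}) = 2.
So G(z) = \frac{3 \cos{\left(z \right)}}{2} + 2.
Check: d/dz[\frac{3 \cos{\left(z \right)}}{2} + 2] = - \frac{3 \sin{\left(z \right)}}{2} = G'(z).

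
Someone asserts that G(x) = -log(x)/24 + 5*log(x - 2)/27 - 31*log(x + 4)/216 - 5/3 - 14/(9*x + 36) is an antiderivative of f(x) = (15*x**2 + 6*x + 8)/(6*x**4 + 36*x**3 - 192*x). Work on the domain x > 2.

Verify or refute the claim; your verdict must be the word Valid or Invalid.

Valid: G'(x) = f(x).

d/dx[G] = (15*x**2 + 6*x + 8)/(6*x**4 + 36*x**3 - 192*x)
This equals f(x) exactly, so the claim holds.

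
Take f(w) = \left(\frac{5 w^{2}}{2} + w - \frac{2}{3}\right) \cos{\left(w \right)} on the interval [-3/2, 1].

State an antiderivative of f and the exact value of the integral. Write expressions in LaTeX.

Differentiate the proposed F(w) back; it has to land on f(w) exactly.
F(w) = \frac{5 w^{2} \sin{\left(w \right)}}{2} + w \sin{\left(w \right)} + 5 w \cos{\left(w \right)} - \frac{17 \sin{\left(w \right)}}{3} + \cos{\left(w \right)} is an antiderivative of f.
Check: d/dw[\frac{5 w^{2} \sin{\left(w \right)}}{2} + w \sin{\left(w \right)} + 5 w \cos{\left(w \right)} - \frac{17 \sin{\left(w \right)}}{3} + \cos{\left(w \right)}] = \frac{5 w^{2} \cos{\left(w \right)}}{2} + w \cos{\left(w \right)} - \frac{2 \cos{\left(w \right)}}{3}, which equals f(w).
F(1) = - \frac{13 \sin{\left(1 \right)}}{6} + 6 \cos{\left(1 \right)}; F(-3/2) = - \frac{13 \cos{\left(\frac{3}{2} \right)}}{2} + \frac{37 \sin{\left(\frac{3}{2} \right)}}{24}.
Integral = F(1) - F(-3/2) = - \frac{13 \sin{\left(1 \right)}}{6} - \frac{37 \sin{\left(\frac{3}{2} \right)}}{24} + \frac{13 \cos{\left(\frac{3}{2} \right)}}{2} + 6 \cos{\left(1 \right)}.

Antiderivative: F(w) = \frac{5 w^{2} \sin{\left(w \right)}}{2} + w \sin{\left(w \right)} + 5 w \cos{\left(w \right)} - \frac{17 \sin{\left(w \right)}}{3} + \cos{\left(w \right)}; value = - \frac{13 \sin{\left(1 \right)}}{6} - \frac{37 \sin{\left(\frac{3}{2} \right)}}{24} + \frac{13 \cos{\left(\frac{3}{2} \right)}}{2} + 6 \cos{\left(1 \right)}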